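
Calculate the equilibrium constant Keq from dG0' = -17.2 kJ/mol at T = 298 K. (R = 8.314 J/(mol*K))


Keq = exp(-dG0 * 1000 / (R * T))
Keq = exp(-(-17.2) * 1000 / (8.314 * 298))
Keq = 1035.1282

1035.1282


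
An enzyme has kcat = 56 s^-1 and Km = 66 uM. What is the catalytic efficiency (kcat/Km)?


Catalytic efficiency = kcat / Km
= 56 / 66
= 0.8485 uM^-1*s^-1

0.8485 uM^-1*s^-1


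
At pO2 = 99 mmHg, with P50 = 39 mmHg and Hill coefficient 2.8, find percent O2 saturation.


Y = pO2^n / (P50^n + pO2^n)
Y = 99^2.8 / (39^2.8 + 99^2.8)
Y = 93.14%

93.14%


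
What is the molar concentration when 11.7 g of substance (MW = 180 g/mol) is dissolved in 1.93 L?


C = (mass / MW) / volume
C = (11.7 / 180) / 1.93
C = 0.0337 M

0.0337 M


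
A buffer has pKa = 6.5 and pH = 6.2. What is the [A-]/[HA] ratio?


[A-]/[HA] = 10^(pH - pKa)
= 10^(6.2 - 6.5)
= 0.5012

0.5012


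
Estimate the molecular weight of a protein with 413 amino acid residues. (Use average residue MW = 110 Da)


MW = n_residues * 110 Da
MW = 413 * 110
MW = 45430 Da

45430 Da


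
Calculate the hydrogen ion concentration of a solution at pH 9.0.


[H+] = 10^(-pH)
[H+] = 10^(-9.0)
[H+] = 1.000e-09 M

1.000e-09 M


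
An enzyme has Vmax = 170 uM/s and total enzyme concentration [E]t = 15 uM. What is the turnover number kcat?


kcat = Vmax / [E]t
kcat = 170 / 15
kcat = 11.3333 s^-1

11.3333 s^-1


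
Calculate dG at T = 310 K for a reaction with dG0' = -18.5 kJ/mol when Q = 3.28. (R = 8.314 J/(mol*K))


dG = dG0' + RT * ln(Q) / 1000
dG = -18.5 + 8.314 * 310 * ln(3.28) / 1000
dG = -15.4385 kJ/mol

-15.4385 kJ/mol


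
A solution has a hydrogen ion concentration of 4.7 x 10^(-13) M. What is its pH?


pH = -log10([H+])
pH = -log10(4.7 x 10^(-13))
pH = 12.3279

12.3279


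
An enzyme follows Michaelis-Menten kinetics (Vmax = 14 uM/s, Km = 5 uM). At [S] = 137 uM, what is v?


v = Vmax * [S] / (Km + [S])
v = 14 * 137 / (5 + 137)
v = 13.507 uM/s

13.507 uM/s


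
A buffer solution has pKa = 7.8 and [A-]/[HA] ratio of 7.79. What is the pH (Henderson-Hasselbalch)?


pH = pKa + log10([A-]/[HA])
pH = 7.8 + log10(7.79)
pH = 8.6915

8.6915


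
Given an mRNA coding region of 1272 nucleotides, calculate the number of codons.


codons = nucleotides / 3
codons = 1272 / 3 = 424

424


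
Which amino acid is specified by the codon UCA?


Standard genetic code lookup.
Codon UCA -> Ser

Ser


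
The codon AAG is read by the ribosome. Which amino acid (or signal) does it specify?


Standard genetic code lookup.
Codon AAG -> Lys

Lys


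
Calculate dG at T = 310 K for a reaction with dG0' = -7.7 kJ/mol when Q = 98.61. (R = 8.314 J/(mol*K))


dG = dG0' + RT * ln(Q) / 1000
dG = -7.7 + 8.314 * 310 * ln(98.61) / 1000
dG = 4.133 kJ/mol

4.133 kJ/mol


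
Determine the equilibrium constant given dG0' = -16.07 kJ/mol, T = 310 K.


Keq = exp(-dG0 * 1000 / (R * T))
Keq = exp(-(-16.07) * 1000 / (8.314 * 310))
Keq = 510.3571

510.3571


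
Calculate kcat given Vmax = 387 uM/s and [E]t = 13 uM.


kcat = Vmax / [E]t
kcat = 387 / 13
kcat = 29.7692 s^-1

29.7692 s^-1


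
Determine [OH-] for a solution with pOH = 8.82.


[OH-] = 10^(-pOH)
[OH-] = 10^(-8.82)
[OH-] = 1.514e-09 M

1.514e-09 M


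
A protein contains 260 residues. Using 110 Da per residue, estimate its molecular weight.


MW = n_residues * 110 Da
MW = 260 * 110
MW = 28600 Da

28600 Da


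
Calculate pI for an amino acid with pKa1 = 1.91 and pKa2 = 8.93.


pI = (pKa1 + pKa2) / 2
pI = (1.91 + 8.93) / 2
pI = 5.42

5.42


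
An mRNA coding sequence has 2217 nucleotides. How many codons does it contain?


codons = nucleotides / 3
codons = 2217 / 3 = 739

739


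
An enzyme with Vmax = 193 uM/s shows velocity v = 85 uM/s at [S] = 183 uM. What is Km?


Km = [S] * (Vmax - v) / v
Km = 183 * (193 - 85) / 85
Km = 232.5176 uM

232.5176 uM


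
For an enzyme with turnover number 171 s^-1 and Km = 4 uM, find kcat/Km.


Catalytic efficiency = kcat / Km
= 171 / 4
= 42.75 uM^-1*s^-1

42.75 uM^-1*s^-1


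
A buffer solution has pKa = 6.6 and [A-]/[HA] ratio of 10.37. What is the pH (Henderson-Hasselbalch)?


pH = pKa + log10([A-]/[HA])
pH = 6.6 + log10(10.37)
pH = 7.6158

7.6158


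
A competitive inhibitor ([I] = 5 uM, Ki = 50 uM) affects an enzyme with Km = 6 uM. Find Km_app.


Km_app = Km * (1 + [I]/Ki)
Km_app = 6 * (1 + 5/50)
Km_app = 6.6 uM

6.6 uM


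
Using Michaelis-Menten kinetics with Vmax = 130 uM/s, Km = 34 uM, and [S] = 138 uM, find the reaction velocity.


v = Vmax * [S] / (Km + [S])
v = 130 * 138 / (34 + 138)
v = 104.3023 uM/s

104.3023 uM/s


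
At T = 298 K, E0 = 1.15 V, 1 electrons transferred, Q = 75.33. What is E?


E = E0 - (RT/nF) * ln(Q)
E = 1.15 - (8.314 * 298 / (1 * 96485)) * ln(75.33)
E = 1.039 V

1.039 V


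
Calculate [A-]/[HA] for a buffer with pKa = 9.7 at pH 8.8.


[A-]/[HA] = 10^(pH - pKa)
= 10^(8.8 - 9.7)
= 0.1259

0.1259


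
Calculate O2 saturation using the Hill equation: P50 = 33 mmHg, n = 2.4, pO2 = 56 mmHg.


Y = pO2^n / (P50^n + pO2^n)
Y = 56^2.4 / (33^2.4 + 56^2.4)
Y = 78.06%

78.06%


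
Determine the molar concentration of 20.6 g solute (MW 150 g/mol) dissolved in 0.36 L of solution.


C = (mass / MW) / volume
C = (20.6 / 150) / 0.36
C = 0.3815 M

0.3815 M


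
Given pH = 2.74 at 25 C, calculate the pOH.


pOH = 14 - pH
pOH = 14 - 2.74
pOH = 11.26

11.26


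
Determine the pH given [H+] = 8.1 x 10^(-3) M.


pH = -log10([H+])
pH = -log10(8.1 x 10^(-3))
pH = 2.0915

2.0915


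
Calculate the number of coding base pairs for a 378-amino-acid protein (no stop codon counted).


Each amino acid = 1 codon = 3 bp
bp = 378 * 3 = 1134 bp

1134 bp


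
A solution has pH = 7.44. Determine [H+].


[H+] = 10^(-pH)
[H+] = 10^(-7.44)
[H+] = 3.631e-08 M

3.631e-08 M


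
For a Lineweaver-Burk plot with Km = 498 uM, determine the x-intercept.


x-intercept = -1/Km
= -1/498
= -0.002 1/uM

-0.002 1/uM


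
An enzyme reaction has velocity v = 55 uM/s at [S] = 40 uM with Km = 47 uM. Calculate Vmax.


Vmax = v * (Km + [S]) / [S]
Vmax = 55 * (47 + 40) / 40
Vmax = 119.625 uM/s

119.625 uM/s


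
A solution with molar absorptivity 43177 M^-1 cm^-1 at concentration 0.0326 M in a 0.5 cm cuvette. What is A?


A = epsilon * c * l
A = 43177 * 0.0326 * 0.5
A = 703.7851

703.7851


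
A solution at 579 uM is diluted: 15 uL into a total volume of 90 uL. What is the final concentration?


C2 = C1 * V1 / V2
C2 = 579 * 15 / 90
C2 = 96.5 uM

96.5 uM


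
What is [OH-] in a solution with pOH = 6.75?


[OH-] = 10^(-pOH)
[OH-] = 10^(-6.75)
[OH-] = 1.778e-07 M

1.778e-07 M


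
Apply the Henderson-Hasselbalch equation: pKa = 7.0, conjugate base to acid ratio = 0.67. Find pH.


pH = pKa + log10([A-]/[HA])
pH = 7.0 + log10(0.67)
pH = 6.8261

6.8261


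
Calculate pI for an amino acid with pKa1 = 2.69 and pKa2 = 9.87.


pI = (pKa1 + pKa2) / 2
pI = (2.69 + 9.87) / 2
pI = 6.28

6.28


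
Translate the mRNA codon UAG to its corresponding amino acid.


Standard genetic code lookup.
Codon UAG -> Stop

Stop


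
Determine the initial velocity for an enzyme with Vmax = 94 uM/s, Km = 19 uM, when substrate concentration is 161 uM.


v = Vmax * [S] / (Km + [S])
v = 94 * 161 / (19 + 161)
v = 84.0778 uM/s

84.0778 uM/s


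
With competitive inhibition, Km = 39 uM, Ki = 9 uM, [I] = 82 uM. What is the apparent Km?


Km_app = Km * (1 + [I]/Ki)
Km_app = 39 * (1 + 82/9)
Km_app = 394.3333 uM

394.3333 uM


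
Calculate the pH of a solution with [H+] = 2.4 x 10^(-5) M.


pH = -log10([H+])
pH = -log10(2.4 x 10^(-5))
pH = 4.6198

4.6198


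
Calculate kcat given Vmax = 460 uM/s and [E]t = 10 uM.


kcat = Vmax / [E]t
kcat = 460 / 10
kcat = 46.0 s^-1

46.0 s^-1


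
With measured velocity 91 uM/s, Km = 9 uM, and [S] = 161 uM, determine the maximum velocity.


Vmax = v * (Km + [S]) / [S]
Vmax = 91 * (9 + 161) / 161
Vmax = 96.087 uM/s

96.087 uM/s


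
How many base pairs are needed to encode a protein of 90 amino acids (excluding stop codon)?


Each amino acid = 1 codon = 3 bp
bp = 90 * 3 = 270 bp

270 bp


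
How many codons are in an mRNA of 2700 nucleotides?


codons = nucleotides / 3
codons = 2700 / 3 = 900

900


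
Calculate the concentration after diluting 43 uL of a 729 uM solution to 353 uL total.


C2 = C1 * V1 / V2
C2 = 729 * 43 / 353
C2 = 88.8017 uM

88.8017 uM


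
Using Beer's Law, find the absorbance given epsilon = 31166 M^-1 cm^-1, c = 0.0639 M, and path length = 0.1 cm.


A = epsilon * c * l
A = 31166 * 0.0639 * 0.1
A = 199.1507

199.1507


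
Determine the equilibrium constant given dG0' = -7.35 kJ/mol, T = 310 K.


Keq = exp(-dG0 * 1000 / (R * T))
Keq = exp(-(-7.35) * 1000 / (8.314 * 310))
Keq = 17.3185

17.3185


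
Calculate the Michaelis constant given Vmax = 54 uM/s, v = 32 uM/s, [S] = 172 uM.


Km = [S] * (Vmax - v) / v
Km = 172 * (54 - 32) / 32
Km = 118.25 uM

118.25 uM


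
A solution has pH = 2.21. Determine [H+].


[H+] = 10^(-pH)
[H+] = 10^(-2.21)
[H+] = 0.0062 M

0.0062 M


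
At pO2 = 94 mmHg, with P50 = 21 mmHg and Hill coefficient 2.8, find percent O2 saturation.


Y = pO2^n / (P50^n + pO2^n)
Y = 94^2.8 / (21^2.8 + 94^2.8)
Y = 98.52%

98.52%


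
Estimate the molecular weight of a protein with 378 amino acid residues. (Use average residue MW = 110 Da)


MW = n_residues * 110 Da
MW = 378 * 110
MW = 41580 Da

41580 Da


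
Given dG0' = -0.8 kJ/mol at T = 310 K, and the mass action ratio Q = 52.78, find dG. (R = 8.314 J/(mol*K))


dG = dG0' + RT * ln(Q) / 1000
dG = -0.8 + 8.314 * 310 * ln(52.78) / 1000
dG = 9.4221 kJ/mol

9.4221 kJ/mol


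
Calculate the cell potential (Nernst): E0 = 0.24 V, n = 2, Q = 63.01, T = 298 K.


E = E0 - (RT/nF) * ln(Q)
E = 0.24 - (8.314 * 298 / (2 * 96485)) * ln(63.01)
E = 0.1868 V

0.1868 V


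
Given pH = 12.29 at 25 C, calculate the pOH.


pOH = 14 - pH
pOH = 14 - 12.29
pOH = 1.71

1.71


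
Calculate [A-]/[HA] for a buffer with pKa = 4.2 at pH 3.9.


[A-]/[HA] = 10^(pH - pKa)
= 10^(3.9 - 4.2)
= 0.5012

0.5012


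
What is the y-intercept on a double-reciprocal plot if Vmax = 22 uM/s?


y-intercept = 1/Vmax
= 1/22
= 0.0455 s/uM

0.0455 s/uM


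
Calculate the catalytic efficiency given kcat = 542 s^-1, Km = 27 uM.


Catalytic efficiency = kcat / Km
= 542 / 27
= 20.0741 uM^-1*s^-1

20.0741 uM^-1*s^-1


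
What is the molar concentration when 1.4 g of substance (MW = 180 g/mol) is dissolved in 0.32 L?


C = (mass / MW) / volume
C = (1.4 / 180) / 0.32
C = 0.0243 M

0.0243 M


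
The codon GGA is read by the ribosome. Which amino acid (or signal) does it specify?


Standard genetic code lookup.
Codon GGA -> Gly

Gly


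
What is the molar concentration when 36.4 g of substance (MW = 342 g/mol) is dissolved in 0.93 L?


C = (mass / MW) / volume
C = (36.4 / 342) / 0.93
C = 0.1144 M

0.1144 M


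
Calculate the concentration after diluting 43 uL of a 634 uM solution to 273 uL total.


C2 = C1 * V1 / V2
C2 = 634 * 43 / 273
C2 = 99.8608 uM

99.8608 uM


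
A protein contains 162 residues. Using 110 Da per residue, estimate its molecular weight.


MW = n_residues * 110 Da
MW = 162 * 110
MW = 17820 Da

17820 Da


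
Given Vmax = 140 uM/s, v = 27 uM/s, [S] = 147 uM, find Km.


Km = [S] * (Vmax - v) / v
Km = 147 * (140 - 27) / 27
Km = 615.2222 uM

615.2222 uM


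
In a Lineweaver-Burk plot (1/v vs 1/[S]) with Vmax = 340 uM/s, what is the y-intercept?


y-intercept = 1/Vmax
= 1/340
= 0.0029 s/uM

0.0029 s/uM


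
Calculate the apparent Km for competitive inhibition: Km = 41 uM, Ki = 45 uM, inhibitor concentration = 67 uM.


Km_app = Km * (1 + [I]/Ki)
Km_app = 41 * (1 + 67/45)
Km_app = 102.0444 uM

102.0444 uM


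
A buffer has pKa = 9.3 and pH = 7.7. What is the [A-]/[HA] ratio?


[A-]/[HA] = 10^(pH - pKa)
= 10^(7.7 - 9.3)
= 0.0251

0.0251


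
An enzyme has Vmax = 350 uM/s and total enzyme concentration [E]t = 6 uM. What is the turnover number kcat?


kcat = Vmax / [E]t
kcat = 350 / 6
kcat = 58.3333 s^-1

58.3333 s^-1


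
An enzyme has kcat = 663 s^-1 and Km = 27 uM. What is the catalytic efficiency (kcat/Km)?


Catalytic efficiency = kcat / Km
= 663 / 27
= 24.5556 uM^-1*s^-1

24.5556 uM^-1*s^-1


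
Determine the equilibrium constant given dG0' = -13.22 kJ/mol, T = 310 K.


Keq = exp(-dG0 * 1000 / (R * T))
Keq = exp(-(-13.22) * 1000 / (8.314 * 310))
Keq = 168.9021

168.9021


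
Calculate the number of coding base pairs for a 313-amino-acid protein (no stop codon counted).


Each amino acid = 1 codon = 3 bp
bp = 313 * 3 = 939 bp

939 bp


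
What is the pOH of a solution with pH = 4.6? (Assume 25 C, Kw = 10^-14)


pOH = 14 - pH
pOH = 14 - 4.6
pOH = 9.4

9.4


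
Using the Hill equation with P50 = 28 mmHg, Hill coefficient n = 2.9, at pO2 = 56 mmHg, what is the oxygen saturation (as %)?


Y = pO2^n / (P50^n + pO2^n)
Y = 56^2.9 / (28^2.9 + 56^2.9)
Y = 88.19%

88.19%


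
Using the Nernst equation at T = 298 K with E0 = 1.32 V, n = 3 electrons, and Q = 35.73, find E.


E = E0 - (RT/nF) * ln(Q)
E = 1.32 - (8.314 * 298 / (3 * 96485)) * ln(35.73)
E = 1.2894 V

1.2894 V


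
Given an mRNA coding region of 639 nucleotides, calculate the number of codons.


codons = nucleotides / 3
codons = 639 / 3 = 213

213


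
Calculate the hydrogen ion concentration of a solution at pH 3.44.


[H+] = 10^(-pH)
[H+] = 10^(-3.44)
[H+] = 3.631e-04 M

3.631e-04 M


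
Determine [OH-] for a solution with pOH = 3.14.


[OH-] = 10^(-pOH)
[OH-] = 10^(-3.14)
[OH-] = 7.244e-04 M

7.244e-04 M


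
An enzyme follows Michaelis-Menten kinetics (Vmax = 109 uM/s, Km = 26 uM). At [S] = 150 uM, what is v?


v = Vmax * [S] / (Km + [S])
v = 109 * 150 / (26 + 150)
v = 92.8977 uM/s

92.8977 uM/s


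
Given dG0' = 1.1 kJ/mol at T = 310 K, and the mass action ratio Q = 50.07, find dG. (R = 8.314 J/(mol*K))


dG = dG0' + RT * ln(Q) / 1000
dG = 1.1 + 8.314 * 310 * ln(50.07) / 1000
dG = 11.1862 kJ/mol

11.1862 kJ/mol


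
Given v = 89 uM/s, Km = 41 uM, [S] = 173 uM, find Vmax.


Vmax = v * (Km + [S]) / [S]
Vmax = 89 * (41 + 173) / 173
Vmax = 110.0925 uM/s

110.0925 uM/s


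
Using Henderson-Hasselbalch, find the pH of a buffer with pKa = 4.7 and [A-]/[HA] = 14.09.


pH = pKa + log10([A-]/[HA])
pH = 4.7 + log10(14.09)
pH = 5.8489

5.8489


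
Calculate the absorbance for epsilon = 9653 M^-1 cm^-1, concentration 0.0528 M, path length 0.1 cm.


A = epsilon * c * l
A = 9653 * 0.0528 * 0.1
A = 50.9678

50.9678


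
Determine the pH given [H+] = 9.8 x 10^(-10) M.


pH = -log10([H+])
pH = -log10(9.8 x 10^(-10))
pH = 9.0088

9.0088


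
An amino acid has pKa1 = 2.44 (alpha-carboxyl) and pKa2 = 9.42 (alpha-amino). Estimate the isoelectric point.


pI = (pKa1 + pKa2) / 2
pI = (2.44 + 9.42) / 2
pI = 5.93

5.93


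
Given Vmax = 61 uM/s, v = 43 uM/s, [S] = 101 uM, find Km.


Km = [S] * (Vmax - v) / v
Km = 101 * (61 - 43) / 43
Km = 42.2791 uM

42.2791 uM


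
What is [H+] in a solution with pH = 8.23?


[H+] = 10^(-pH)
[H+] = 10^(-8.23)
[H+] = 5.888e-09 M

5.888e-09 M


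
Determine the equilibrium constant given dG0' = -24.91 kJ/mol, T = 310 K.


Keq = exp(-dG0 * 1000 / (R * T))
Keq = exp(-(-24.91) * 1000 / (8.314 * 310))
Keq = 15756.4243

15756.4243


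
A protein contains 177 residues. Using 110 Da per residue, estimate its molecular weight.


MW = n_residues * 110 Da
MW = 177 * 110
MW = 19470 Da

19470 Da


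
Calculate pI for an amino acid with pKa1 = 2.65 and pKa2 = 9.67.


pI = (pKa1 + pKa2) / 2
pI = (2.65 + 9.67) / 2
pI = 6.16

6.16


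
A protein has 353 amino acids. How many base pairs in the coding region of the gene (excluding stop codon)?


Each amino acid = 1 codon = 3 bp
bp = 353 * 3 = 1059 bp

1059 bp


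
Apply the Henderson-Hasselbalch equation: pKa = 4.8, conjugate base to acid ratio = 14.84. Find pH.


pH = pKa + log10([A-]/[HA])
pH = 4.8 + log10(14.84)
pH = 5.9714

5.9714


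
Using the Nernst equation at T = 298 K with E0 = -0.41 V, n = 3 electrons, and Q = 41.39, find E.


E = E0 - (RT/nF) * ln(Q)
E = -0.41 - (8.314 * 298 / (3 * 96485)) * ln(41.39)
E = -0.4419 V

-0.4419 V


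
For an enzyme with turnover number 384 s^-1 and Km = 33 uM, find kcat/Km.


Catalytic efficiency = kcat / Km
= 384 / 33
= 11.6364 uM^-1*s^-1

11.6364 uM^-1*s^-1


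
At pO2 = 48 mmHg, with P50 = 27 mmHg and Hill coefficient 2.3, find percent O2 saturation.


Y = pO2^n / (P50^n + pO2^n)
Y = 48^2.3 / (27^2.3 + 48^2.3)
Y = 78.97%

78.97%


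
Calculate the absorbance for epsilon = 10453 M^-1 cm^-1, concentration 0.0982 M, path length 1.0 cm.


A = epsilon * c * l
A = 10453 * 0.0982 * 1.0
A = 1026.4846

1026.4846


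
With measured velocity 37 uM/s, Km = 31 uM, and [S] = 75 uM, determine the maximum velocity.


Vmax = v * (Km + [S]) / [S]
Vmax = 37 * (31 + 75) / 75
Vmax = 52.2933 uM/s

52.2933 uM/s


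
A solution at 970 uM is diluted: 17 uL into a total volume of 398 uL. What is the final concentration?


C2 = C1 * V1 / V2
C2 = 970 * 17 / 398
C2 = 41.4322 uM

41.4322 uM


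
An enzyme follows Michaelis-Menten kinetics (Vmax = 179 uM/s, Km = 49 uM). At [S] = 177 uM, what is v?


v = Vmax * [S] / (Km + [S])
v = 179 * 177 / (49 + 177)
v = 140.1903 uM/s

140.1903 uM/s


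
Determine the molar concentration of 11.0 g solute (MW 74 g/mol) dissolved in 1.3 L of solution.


C = (mass / MW) / volume
C = (11.0 / 74) / 1.3
C = 0.1143 M

0.1143 M


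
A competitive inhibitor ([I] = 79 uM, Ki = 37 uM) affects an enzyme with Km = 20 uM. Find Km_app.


Km_app = Km * (1 + [I]/Ki)
Km_app = 20 * (1 + 79/37)
Km_app = 62.7027 uM

62.7027 uM


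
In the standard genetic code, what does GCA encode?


Standard genetic code lookup.
Codon GCA -> Ala

Ala


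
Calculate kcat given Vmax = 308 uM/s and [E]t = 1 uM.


kcat = Vmax / [E]t
kcat = 308 / 1
kcat = 308.0 s^-1

308.0 s^-1


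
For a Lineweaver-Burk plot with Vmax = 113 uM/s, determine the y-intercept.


y-intercept = 1/Vmax
= 1/113
= 0.0088 s/uM

0.0088 s/uM


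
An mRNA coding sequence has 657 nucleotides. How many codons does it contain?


codons = nucleotides / 3
codons = 657 / 3 = 219

219


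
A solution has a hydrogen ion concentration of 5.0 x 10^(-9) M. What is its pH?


pH = -log10([H+])
pH = -log10(5.0 x 10^(-9))
pH = 8.301

8.301


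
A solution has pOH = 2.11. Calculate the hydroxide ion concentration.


[OH-] = 10^(-pOH)
[OH-] = 10^(-2.11)
[OH-] = 0.0078 M

0.0078 M


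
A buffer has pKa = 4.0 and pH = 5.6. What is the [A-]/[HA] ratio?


[A-]/[HA] = 10^(pH - pKa)
= 10^(5.6 - 4.0)
= 39.8107

39.8107


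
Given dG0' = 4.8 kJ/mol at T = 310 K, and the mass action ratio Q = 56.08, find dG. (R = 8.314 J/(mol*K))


dG = dG0' + RT * ln(Q) / 1000
dG = 4.8 + 8.314 * 310 * ln(56.08) / 1000
dG = 15.1784 kJ/mol

15.1784 kJ/mol


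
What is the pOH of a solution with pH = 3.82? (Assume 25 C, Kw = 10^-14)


pOH = 14 - pH
pOH = 14 - 3.82
pOH = 10.18

10.18


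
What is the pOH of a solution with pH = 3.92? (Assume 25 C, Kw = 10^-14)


pOH = 14 - pH
pOH = 14 - 3.92
pOH = 10.08

10.08


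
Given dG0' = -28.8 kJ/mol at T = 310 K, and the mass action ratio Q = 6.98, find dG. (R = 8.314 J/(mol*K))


dG = dG0' + RT * ln(Q) / 1000
dG = -28.8 + 8.314 * 310 * ln(6.98) / 1000
dG = -23.7921 kJ/mol

-23.7921 kJ/mol


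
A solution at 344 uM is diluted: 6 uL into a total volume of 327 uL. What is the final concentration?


C2 = C1 * V1 / V2
C2 = 344 * 6 / 327
C2 = 6.3119 uM

6.3119 uM


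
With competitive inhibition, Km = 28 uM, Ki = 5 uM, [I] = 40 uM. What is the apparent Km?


Km_app = Km * (1 + [I]/Ki)
Km_app = 28 * (1 + 40/5)
Km_app = 252.0 uM

252.0 uM


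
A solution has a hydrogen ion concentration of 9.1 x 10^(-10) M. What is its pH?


pH = -log10([H+])
pH = -log10(9.1 x 10^(-10))
pH = 9.041

9.041


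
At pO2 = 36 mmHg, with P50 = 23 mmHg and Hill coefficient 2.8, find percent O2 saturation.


Y = pO2^n / (P50^n + pO2^n)
Y = 36^2.8 / (23^2.8 + 36^2.8)
Y = 77.81%

77.81%


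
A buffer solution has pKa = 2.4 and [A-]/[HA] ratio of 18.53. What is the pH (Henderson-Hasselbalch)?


pH = pKa + log10([A-]/[HA])
pH = 2.4 + log10(18.53)
pH = 3.6679

3.6679


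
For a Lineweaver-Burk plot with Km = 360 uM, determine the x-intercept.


x-intercept = -1/Km
= -1/360
= -0.0028 1/uM

-0.0028 1/uM


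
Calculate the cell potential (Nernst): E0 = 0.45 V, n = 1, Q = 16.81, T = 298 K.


E = E0 - (RT/nF) * ln(Q)
E = 0.45 - (8.314 * 298 / (1 * 96485)) * ln(16.81)
E = 0.3775 V

0.3775 V


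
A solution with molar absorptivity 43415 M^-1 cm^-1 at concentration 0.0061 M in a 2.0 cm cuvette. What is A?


A = epsilon * c * l
A = 43415 * 0.0061 * 2.0
A = 529.663

529.663


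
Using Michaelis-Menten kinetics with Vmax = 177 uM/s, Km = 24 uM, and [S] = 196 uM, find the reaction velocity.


v = Vmax * [S] / (Km + [S])
v = 177 * 196 / (24 + 196)
v = 157.6909 uM/s

157.6909 uM/s


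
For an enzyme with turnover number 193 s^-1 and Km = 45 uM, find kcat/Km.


Catalytic efficiency = kcat / Km
= 193 / 45
= 4.2889 uM^-1*s^-1

4.2889 uM^-1*s^-1


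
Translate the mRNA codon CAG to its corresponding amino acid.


Standard genetic code lookup.
Codon CAG -> Gln

Gln


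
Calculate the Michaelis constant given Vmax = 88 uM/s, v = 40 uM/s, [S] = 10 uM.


Km = [S] * (Vmax - v) / v
Km = 10 * (88 - 40) / 40
Km = 12.0 uM

12.0 uM


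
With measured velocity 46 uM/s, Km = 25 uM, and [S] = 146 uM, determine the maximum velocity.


Vmax = v * (Km + [S]) / [S]
Vmax = 46 * (25 + 146) / 146
Vmax = 53.8767 uM/s

53.8767 uM/s


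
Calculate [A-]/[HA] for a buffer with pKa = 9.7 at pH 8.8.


[A-]/[HA] = 10^(pH - pKa)
= 10^(8.8 - 9.7)
= 0.1259

0.1259


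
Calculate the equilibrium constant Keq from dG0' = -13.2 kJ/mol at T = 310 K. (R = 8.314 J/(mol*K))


Keq = exp(-dG0 * 1000 / (R * T))
Keq = exp(-(-13.2) * 1000 / (8.314 * 310))
Keq = 167.5965

167.5965


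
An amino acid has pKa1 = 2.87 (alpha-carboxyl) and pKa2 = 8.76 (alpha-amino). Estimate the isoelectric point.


pI = (pKa1 + pKa2) / 2
pI = (2.87 + 8.76) / 2
pI = 5.815

5.815


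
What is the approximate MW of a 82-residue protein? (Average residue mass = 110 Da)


MW = n_residues * 110 Da
MW = 82 * 110
MW = 9020 Da

9020 Da


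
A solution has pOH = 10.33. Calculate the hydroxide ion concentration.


[OH-] = 10^(-pOH)
[OH-] = 10^(-10.33)
[OH-] = 4.677e-11 M

4.677e-11 M


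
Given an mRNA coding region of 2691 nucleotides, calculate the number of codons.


codons = nucleotides / 3
codons = 2691 / 3 = 897

897


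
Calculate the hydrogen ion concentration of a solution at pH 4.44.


[H+] = 10^(-pH)
[H+] = 10^(-4.44)
[H+] = 3.631e-05 M

3.631e-05 M


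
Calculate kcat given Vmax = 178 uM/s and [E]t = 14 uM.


kcat = Vmax / [E]t
kcat = 178 / 14
kcat = 12.7143 s^-1

12.7143 s^-1


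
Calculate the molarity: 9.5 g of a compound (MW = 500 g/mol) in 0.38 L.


C = (mass / MW) / volume
C = (9.5 / 500) / 0.38
C = 0.05 M

0.05 M


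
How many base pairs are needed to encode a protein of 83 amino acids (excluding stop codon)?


Each amino acid = 1 codon = 3 bp
bp = 83 * 3 = 249 bp

249 bp


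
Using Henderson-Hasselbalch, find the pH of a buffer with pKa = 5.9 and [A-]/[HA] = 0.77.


pH = pKa + log10([A-]/[HA])
pH = 5.9 + log10(0.77)
pH = 5.7865

5.7865


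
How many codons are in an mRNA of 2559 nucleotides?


codons = nucleotides / 3
codons = 2559 / 3 = 853

853


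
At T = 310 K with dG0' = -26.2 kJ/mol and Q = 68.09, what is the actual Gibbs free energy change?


dG = dG0' + RT * ln(Q) / 1000
dG = -26.2 + 8.314 * 310 * ln(68.09) / 1000
dG = -15.3215 kJ/mol

-15.3215 kJ/mol


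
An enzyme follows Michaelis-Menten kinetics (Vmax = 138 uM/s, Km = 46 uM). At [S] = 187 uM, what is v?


v = Vmax * [S] / (Km + [S])
v = 138 * 187 / (46 + 187)
v = 110.7554 uM/s

110.7554 uM/s


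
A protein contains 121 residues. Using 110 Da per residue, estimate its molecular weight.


MW = n_residues * 110 Da
MW = 121 * 110
MW = 13310 Da

13310 Da


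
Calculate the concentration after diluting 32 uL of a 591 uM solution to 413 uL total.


C2 = C1 * V1 / V2
C2 = 591 * 32 / 413
C2 = 45.7918 uM

45.7918 uM


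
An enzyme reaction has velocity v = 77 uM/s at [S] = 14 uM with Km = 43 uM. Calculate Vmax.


Vmax = v * (Km + [S]) / [S]
Vmax = 77 * (43 + 14) / 14
Vmax = 313.5 uM/s

313.5 uM/s


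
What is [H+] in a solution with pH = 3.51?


[H+] = 10^(-pH)
[H+] = 10^(-3.51)
[H+] = 3.090e-04 M

3.090e-04 M


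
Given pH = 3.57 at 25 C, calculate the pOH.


pOH = 14 - pH
pOH = 14 - 3.57
pOH = 10.43

10.43


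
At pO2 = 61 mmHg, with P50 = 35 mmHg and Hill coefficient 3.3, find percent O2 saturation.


Y = pO2^n / (P50^n + pO2^n)
Y = 61^3.3 / (35^3.3 + 61^3.3)
Y = 86.21%

86.21%


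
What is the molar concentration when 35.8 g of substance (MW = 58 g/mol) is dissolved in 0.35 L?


C = (mass / MW) / volume
C = (35.8 / 58) / 0.35
C = 1.7635 M

1.7635 M


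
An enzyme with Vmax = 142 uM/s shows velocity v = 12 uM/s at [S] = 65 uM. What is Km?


Km = [S] * (Vmax - v) / v
Km = 65 * (142 - 12) / 12
Km = 704.1667 uM

704.1667 uM


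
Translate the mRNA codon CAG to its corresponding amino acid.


Standard genetic code lookup.
Codon CAG -> Gln

Gln


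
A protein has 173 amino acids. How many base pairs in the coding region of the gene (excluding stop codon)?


Each amino acid = 1 codon = 3 bp
bp = 173 * 3 = 519 bp

519 bp


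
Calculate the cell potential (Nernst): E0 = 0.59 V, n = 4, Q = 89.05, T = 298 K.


E = E0 - (RT/nF) * ln(Q)
E = 0.59 - (8.314 * 298 / (4 * 96485)) * ln(89.05)
E = 0.5612 V

0.5612 V


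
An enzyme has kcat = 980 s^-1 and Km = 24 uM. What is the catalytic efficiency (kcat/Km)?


Catalytic efficiency = kcat / Km
= 980 / 24
= 40.8333 uM^-1*s^-1

40.8333 uM^-1*s^-1


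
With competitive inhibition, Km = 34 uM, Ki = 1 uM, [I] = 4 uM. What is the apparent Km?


Km_app = Km * (1 + [I]/Ki)
Km_app = 34 * (1 + 4/1)
Km_app = 170.0 uM

170.0 uM


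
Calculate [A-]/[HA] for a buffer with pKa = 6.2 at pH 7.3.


[A-]/[HA] = 10^(pH - pKa)
= 10^(7.3 - 6.2)
= 12.5893

12.5893


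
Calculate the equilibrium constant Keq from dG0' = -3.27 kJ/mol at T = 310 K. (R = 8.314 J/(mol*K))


Keq = exp(-dG0 * 1000 / (R * T))
Keq = exp(-(-3.27) * 1000 / (8.314 * 310))
Keq = 3.5564

3.5564


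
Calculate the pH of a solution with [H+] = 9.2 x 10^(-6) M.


pH = -log10([H+])
pH = -log10(9.2 x 10^(-6))
pH = 5.0362

5.0362


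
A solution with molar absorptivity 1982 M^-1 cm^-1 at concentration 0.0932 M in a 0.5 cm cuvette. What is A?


A = epsilon * c * l
A = 1982 * 0.0932 * 0.5
A = 92.3612

92.3612


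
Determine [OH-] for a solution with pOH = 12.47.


[OH-] = 10^(-pOH)
[OH-] = 10^(-12.47)
[OH-] = 3.388e-13 M

3.388e-13 M


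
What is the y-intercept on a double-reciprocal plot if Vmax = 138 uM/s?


y-intercept = 1/Vmax
= 1/138
= 0.0072 s/uM

0.0072 s/uM


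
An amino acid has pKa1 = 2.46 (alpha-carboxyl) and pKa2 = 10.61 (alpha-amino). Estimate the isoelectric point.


pI = (pKa1 + pKa2) / 2
pI = (2.46 + 10.61) / 2
pI = 6.535

6.535


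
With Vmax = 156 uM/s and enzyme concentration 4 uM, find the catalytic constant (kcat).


kcat = Vmax / [E]t
kcat = 156 / 4
kcat = 39.0 s^-1

39.0 s^-1


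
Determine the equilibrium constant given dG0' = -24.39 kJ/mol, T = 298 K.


Keq = exp(-dG0 * 1000 / (R * T))
Keq = exp(-(-24.39) * 1000 / (8.314 * 298))
Keq = 18850.8884

18850.8884


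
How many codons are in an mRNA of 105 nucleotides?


codons = nucleotides / 3
codons = 105 / 3 = 35

35


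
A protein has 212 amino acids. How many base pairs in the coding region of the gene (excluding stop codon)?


Each amino acid = 1 codon = 3 bp
bp = 212 * 3 = 636 bp

636 bp


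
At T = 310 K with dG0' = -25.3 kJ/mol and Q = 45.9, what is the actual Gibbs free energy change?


dG = dG0' + RT * ln(Q) / 1000
dG = -25.3 + 8.314 * 310 * ln(45.9) / 1000
dG = -15.4379 kJ/mol

-15.4379 kJ/mol


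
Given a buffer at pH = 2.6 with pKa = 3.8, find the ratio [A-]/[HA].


[A-]/[HA] = 10^(pH - pKa)
= 10^(2.6 - 3.8)
= 0.0631

0.0631


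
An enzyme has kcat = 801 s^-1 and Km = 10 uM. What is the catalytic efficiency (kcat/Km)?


Catalytic efficiency = kcat / Km
= 801 / 10
= 80.1 uM^-1*s^-1

80.1 uM^-1*s^-1


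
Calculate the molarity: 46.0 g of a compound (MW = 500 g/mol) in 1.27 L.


C = (mass / MW) / volume
C = (46.0 / 500) / 1.27
C = 0.0724 M

0.0724 M


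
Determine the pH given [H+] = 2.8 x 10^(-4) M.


pH = -log10([H+])
pH = -log10(2.8 x 10^(-4))
pH = 3.5528

3.5528


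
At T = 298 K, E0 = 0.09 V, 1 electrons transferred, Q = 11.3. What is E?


E = E0 - (RT/nF) * ln(Q)
E = 0.09 - (8.314 * 298 / (1 * 96485)) * ln(11.3)
E = 0.0277 V

0.0277 V


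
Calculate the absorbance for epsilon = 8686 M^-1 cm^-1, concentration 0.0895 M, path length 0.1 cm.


A = epsilon * c * l
A = 8686 * 0.0895 * 0.1
A = 77.7397

77.7397


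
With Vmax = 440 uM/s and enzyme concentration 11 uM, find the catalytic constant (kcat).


kcat = Vmax / [E]t
kcat = 440 / 11
kcat = 40.0 s^-1

40.0 s^-1


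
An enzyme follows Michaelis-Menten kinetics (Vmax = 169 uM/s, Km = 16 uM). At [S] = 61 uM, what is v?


v = Vmax * [S] / (Km + [S])
v = 169 * 61 / (16 + 61)
v = 133.8831 uM/s

133.8831 uM/s


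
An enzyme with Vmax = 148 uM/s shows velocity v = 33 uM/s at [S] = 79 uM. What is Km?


Km = [S] * (Vmax - v) / v
Km = 79 * (148 - 33) / 33
Km = 275.303 uM

275.303 uM


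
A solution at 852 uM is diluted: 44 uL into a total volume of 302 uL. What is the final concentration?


C2 = C1 * V1 / V2
C2 = 852 * 44 / 302
C2 = 124.1325 uM

124.1325 uM


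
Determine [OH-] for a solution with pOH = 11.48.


[OH-] = 10^(-pOH)
[OH-] = 10^(-11.48)
[OH-] = 3.311e-12 M

3.311e-12 M


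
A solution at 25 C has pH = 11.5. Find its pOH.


pOH = 14 - pH
pOH = 14 - 11.5
pOH = 2.5

2.5


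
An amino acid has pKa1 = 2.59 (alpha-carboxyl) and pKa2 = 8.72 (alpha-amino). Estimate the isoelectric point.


pI = (pKa1 + pKa2) / 2
pI = (2.59 + 8.72) / 2
pI = 5.655

5.655


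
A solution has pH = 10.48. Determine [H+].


[H+] = 10^(-pH)
[H+] = 10^(-10.48)
[H+] = 3.311e-11 M

3.311e-11 M


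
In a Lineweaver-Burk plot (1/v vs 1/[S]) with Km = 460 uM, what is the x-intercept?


x-intercept = -1/Km
= -1/460
= -0.0022 1/uM

-0.0022 1/uM


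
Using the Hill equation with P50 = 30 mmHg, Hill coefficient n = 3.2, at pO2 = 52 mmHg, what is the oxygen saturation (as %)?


Y = pO2^n / (P50^n + pO2^n)
Y = 52^3.2 / (30^3.2 + 52^3.2)
Y = 85.32%

85.32%


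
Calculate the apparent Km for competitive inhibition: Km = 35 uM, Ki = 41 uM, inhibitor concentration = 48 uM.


Km_app = Km * (1 + [I]/Ki)
Km_app = 35 * (1 + 48/41)
Km_app = 75.9756 uM

75.9756 uM


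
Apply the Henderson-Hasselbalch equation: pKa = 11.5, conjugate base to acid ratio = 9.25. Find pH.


pH = pKa + log10([A-]/[HA])
pH = 11.5 + log10(9.25)
pH = 12.4661

12.4661


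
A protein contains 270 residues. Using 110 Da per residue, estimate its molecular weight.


MW = n_residues * 110 Da
MW = 270 * 110
MW = 29700 Da

29700 Da


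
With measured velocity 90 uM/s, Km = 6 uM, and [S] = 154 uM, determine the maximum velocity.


Vmax = v * (Km + [S]) / [S]
Vmax = 90 * (6 + 154) / 154
Vmax = 93.5065 uM/s

93.5065 uM/s


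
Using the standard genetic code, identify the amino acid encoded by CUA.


Standard genetic code lookup.
Codon CUA -> Leu

Leu


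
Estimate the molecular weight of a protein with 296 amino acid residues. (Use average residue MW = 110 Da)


MW = n_residues * 110 Da
MW = 296 * 110
MW = 32560 Da

32560 Da


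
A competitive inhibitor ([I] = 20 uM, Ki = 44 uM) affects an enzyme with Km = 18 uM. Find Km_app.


Km_app = Km * (1 + [I]/Ki)
Km_app = 18 * (1 + 20/44)
Km_app = 26.1818 uM

26.1818 uM


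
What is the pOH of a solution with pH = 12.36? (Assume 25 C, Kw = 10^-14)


pOH = 14 - pH
pOH = 14 - 12.36
pOH = 1.64

1.64


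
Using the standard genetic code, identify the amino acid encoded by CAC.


Standard genetic code lookup.
Codon CAC -> His

His


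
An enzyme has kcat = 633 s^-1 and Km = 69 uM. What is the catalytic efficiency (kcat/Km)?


Catalytic efficiency = kcat / Km
= 633 / 69
= 9.1739 uM^-1*s^-1

9.1739 uM^-1*s^-1


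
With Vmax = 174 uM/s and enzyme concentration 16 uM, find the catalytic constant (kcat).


kcat = Vmax / [E]t
kcat = 174 / 16
kcat = 10.875 s^-1

10.875 s^-1


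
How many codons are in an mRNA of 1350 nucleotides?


codons = nucleotides / 3
codons = 1350 / 3 = 450

450


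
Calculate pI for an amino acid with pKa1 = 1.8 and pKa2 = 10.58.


pI = (pKa1 + pKa2) / 2
pI = (1.8 + 10.58) / 2
pI = 6.19

6.19


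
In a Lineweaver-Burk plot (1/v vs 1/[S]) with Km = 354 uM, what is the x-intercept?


x-intercept = -1/Km
= -1/354
= -0.0028 1/uM

-0.0028 1/uM


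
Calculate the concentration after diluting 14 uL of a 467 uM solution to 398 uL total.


C2 = C1 * V1 / V2
C2 = 467 * 14 / 398
C2 = 16.4271 uM

16.4271 uM


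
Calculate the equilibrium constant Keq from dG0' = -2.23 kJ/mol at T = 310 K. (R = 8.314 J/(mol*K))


Keq = exp(-dG0 * 1000 / (R * T))
Keq = exp(-(-2.23) * 1000 / (8.314 * 310))
Keq = 2.3756

2.3756


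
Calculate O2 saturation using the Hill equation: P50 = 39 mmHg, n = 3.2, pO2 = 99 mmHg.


Y = pO2^n / (P50^n + pO2^n)
Y = 99^3.2 / (39^3.2 + 99^3.2)
Y = 95.17%

95.17%


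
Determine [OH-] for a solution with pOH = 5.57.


[OH-] = 10^(-pOH)
[OH-] = 10^(-5.57)
[OH-] = 2.692e-06 M

2.692e-06 M


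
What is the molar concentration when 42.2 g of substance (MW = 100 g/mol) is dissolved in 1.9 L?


C = (mass / MW) / volume
C = (42.2 / 100) / 1.9
C = 0.2221 M

0.2221 M


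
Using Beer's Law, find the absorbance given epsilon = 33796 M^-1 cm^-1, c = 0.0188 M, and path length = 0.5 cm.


A = epsilon * c * l
A = 33796 * 0.0188 * 0.5
A = 317.6824

317.6824


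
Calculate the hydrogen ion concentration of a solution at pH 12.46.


[H+] = 10^(-pH)
[H+] = 10^(-12.46)
[H+] = 3.467e-13 M

3.467e-13 M


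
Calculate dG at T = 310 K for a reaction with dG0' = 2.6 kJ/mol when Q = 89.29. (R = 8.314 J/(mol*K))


dG = dG0' + RT * ln(Q) / 1000
dG = 2.6 + 8.314 * 310 * ln(89.29) / 1000
dG = 14.1771 kJ/mol

14.1771 kJ/mol


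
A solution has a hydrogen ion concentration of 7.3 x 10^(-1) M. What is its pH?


pH = -log10([H+])
pH = -log10(7.3 x 10^(-1))
pH = 0.1367

0.1367


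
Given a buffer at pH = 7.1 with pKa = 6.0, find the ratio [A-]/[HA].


[A-]/[HA] = 10^(pH - pKa)
= 10^(7.1 - 6.0)
= 12.5893

12.5893


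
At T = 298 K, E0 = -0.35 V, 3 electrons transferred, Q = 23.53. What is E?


E = E0 - (RT/nF) * ln(Q)
E = -0.35 - (8.314 * 298 / (3 * 96485)) * ln(23.53)
E = -0.377 V

-0.377 V


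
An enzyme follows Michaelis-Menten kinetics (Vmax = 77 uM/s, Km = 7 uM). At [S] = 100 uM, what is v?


v = Vmax * [S] / (Km + [S])
v = 77 * 100 / (7 + 100)
v = 71.9626 uM/s

71.9626 uM/s


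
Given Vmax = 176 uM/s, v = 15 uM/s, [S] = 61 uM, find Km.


Km = [S] * (Vmax - v) / v
Km = 61 * (176 - 15) / 15
Km = 654.7333 uM

654.7333 uM


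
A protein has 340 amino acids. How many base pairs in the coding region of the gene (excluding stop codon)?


Each amino acid = 1 codon = 3 bp
bp = 340 * 3 = 1020 bp

1020 bp


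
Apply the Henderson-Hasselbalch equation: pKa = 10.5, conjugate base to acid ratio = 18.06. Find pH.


pH = pKa + log10([A-]/[HA])
pH = 10.5 + log10(18.06)
pH = 11.7567

11.7567


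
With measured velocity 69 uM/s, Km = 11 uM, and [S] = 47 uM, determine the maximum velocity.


Vmax = v * (Km + [S]) / [S]
Vmax = 69 * (11 + 47) / 47
Vmax = 85.1489 uM/s

85.1489 uM/s


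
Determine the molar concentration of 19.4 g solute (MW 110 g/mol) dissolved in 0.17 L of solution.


C = (mass / MW) / volume
C = (19.4 / 110) / 0.17
C = 1.0374 M

1.0374 M


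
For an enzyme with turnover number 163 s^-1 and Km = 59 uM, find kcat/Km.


Catalytic efficiency = kcat / Km
= 163 / 59
= 2.7627 uM^-1*s^-1

2.7627 uM^-1*s^-1


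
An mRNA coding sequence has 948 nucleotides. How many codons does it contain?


codons = nucleotides / 3
codons = 948 / 3 = 316

316


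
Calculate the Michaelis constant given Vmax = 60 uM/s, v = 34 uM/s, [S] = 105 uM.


Km = [S] * (Vmax - v) / v
Km = 105 * (60 - 34) / 34
Km = 80.2941 uM

80.2941 uM


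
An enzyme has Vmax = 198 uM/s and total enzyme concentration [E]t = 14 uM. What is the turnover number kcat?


kcat = Vmax / [E]t
kcat = 198 / 14
kcat = 14.1429 s^-1

14.1429 s^-1


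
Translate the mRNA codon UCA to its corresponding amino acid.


Standard genetic code lookup.
Codon UCA -> Ser

Ser


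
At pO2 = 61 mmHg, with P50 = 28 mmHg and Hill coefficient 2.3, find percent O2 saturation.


Y = pO2^n / (P50^n + pO2^n)
Y = 61^2.3 / (28^2.3 + 61^2.3)
Y = 85.7%

85.7%


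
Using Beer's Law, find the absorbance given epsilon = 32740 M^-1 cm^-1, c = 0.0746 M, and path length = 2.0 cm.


A = epsilon * c * l
A = 32740 * 0.0746 * 2.0
A = 4884.808

4884.808


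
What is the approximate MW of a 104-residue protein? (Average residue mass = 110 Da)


MW = n_residues * 110 Da
MW = 104 * 110
MW = 11440 Da

11440 Da


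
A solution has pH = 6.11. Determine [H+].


[H+] = 10^(-pH)
[H+] = 10^(-6.11)
[H+] = 7.762e-07 M

7.762e-07 M


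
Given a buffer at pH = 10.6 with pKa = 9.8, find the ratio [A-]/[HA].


[A-]/[HA] = 10^(pH - pKa)
= 10^(10.6 - 9.8)
= 6.3096

6.3096


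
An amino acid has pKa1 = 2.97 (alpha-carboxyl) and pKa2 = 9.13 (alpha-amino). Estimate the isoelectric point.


pI = (pKa1 + pKa2) / 2
pI = (2.97 + 9.13) / 2
pI = 6.05

6.05


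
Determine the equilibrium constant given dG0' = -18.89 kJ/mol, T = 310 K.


Keq = exp(-dG0 * 1000 / (R * T))
Keq = exp(-(-18.89) * 1000 / (8.314 * 310))
Keq = 1524.2564

1524.2564


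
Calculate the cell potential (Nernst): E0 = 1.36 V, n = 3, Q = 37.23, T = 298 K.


E = E0 - (RT/nF) * ln(Q)
E = 1.36 - (8.314 * 298 / (3 * 96485)) * ln(37.23)
E = 1.329 V

1.329 V


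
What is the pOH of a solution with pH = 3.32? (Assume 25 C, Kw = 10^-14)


pOH = 14 - pH
pOH = 14 - 3.32
pOH = 10.68

10.68


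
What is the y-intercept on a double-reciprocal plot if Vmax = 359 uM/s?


y-intercept = 1/Vmax
= 1/359
= 0.0028 s/uM

0.0028 s/uM


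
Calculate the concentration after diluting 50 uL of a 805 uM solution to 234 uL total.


C2 = C1 * V1 / V2
C2 = 805 * 50 / 234
C2 = 172.0085 uM

172.0085 uM


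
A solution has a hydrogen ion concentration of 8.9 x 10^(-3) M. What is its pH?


pH = -log10([H+])
pH = -log10(8.9 x 10^(-3))
pH = 2.0506

2.0506


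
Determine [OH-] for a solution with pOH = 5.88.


[OH-] = 10^(-pOH)
[OH-] = 10^(-5.88)
[OH-] = 1.318e-06 M

1.318e-06 M


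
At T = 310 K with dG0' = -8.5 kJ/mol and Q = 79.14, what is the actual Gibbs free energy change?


dG = dG0' + RT * ln(Q) / 1000
dG = -8.5 + 8.314 * 310 * ln(79.14) / 1000
dG = 2.7661 kJ/mol

2.7661 kJ/mol
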